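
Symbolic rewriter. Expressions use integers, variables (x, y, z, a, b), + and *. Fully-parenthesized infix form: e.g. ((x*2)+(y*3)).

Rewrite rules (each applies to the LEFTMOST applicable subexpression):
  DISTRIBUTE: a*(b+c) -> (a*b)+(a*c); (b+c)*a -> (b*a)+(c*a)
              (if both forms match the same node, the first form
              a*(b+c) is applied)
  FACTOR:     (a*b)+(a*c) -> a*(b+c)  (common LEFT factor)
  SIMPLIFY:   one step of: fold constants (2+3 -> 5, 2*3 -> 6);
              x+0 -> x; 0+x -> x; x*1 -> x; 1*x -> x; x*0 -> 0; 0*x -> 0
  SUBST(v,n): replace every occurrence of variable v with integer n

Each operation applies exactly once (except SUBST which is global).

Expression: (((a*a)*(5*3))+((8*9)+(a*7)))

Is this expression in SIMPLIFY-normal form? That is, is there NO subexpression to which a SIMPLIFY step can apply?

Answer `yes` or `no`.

Expression: (((a*a)*(5*3))+((8*9)+(a*7)))
Scanning for simplifiable subexpressions (pre-order)...
  at root: (((a*a)*(5*3))+((8*9)+(a*7))) (not simplifiable)
  at L: ((a*a)*(5*3)) (not simplifiable)
  at LL: (a*a) (not simplifiable)
  at LR: (5*3) (SIMPLIFIABLE)
  at R: ((8*9)+(a*7)) (not simplifiable)
  at RL: (8*9) (SIMPLIFIABLE)
  at RR: (a*7) (not simplifiable)
Found simplifiable subexpr at path LR: (5*3)
One SIMPLIFY step would give: (((a*a)*15)+((8*9)+(a*7)))
-> NOT in normal form.

Answer: no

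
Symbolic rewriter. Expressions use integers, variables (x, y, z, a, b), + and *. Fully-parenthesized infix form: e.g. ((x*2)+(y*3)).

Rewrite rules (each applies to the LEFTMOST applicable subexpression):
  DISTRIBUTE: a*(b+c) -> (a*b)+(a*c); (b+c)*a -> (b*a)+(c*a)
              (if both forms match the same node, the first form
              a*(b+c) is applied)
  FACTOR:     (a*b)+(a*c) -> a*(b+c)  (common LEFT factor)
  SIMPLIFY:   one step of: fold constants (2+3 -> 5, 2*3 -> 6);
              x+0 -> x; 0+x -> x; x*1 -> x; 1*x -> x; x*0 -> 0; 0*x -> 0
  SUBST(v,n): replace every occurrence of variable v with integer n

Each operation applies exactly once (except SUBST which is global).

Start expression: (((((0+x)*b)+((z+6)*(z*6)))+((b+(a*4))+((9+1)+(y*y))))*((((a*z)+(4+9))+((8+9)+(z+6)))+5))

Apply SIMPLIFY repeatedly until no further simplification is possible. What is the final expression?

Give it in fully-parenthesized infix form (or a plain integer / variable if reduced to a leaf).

Answer: ((((x*b)+((z+6)*(z*6)))+((b+(a*4))+(10+(y*y))))*((((a*z)+13)+(17+(z+6)))+5))

Derivation:
Start: (((((0+x)*b)+((z+6)*(z*6)))+((b+(a*4))+((9+1)+(y*y))))*((((a*z)+(4+9))+((8+9)+(z+6)))+5))
Step 1: at LLLL: (0+x) -> x; overall: (((((0+x)*b)+((z+6)*(z*6)))+((b+(a*4))+((9+1)+(y*y))))*((((a*z)+(4+9))+((8+9)+(z+6)))+5)) -> ((((x*b)+((z+6)*(z*6)))+((b+(a*4))+((9+1)+(y*y))))*((((a*z)+(4+9))+((8+9)+(z+6)))+5))
Step 2: at LRRL: (9+1) -> 10; overall: ((((x*b)+((z+6)*(z*6)))+((b+(a*4))+((9+1)+(y*y))))*((((a*z)+(4+9))+((8+9)+(z+6)))+5)) -> ((((x*b)+((z+6)*(z*6)))+((b+(a*4))+(10+(y*y))))*((((a*z)+(4+9))+((8+9)+(z+6)))+5))
Step 3: at RLLR: (4+9) -> 13; overall: ((((x*b)+((z+6)*(z*6)))+((b+(a*4))+(10+(y*y))))*((((a*z)+(4+9))+((8+9)+(z+6)))+5)) -> ((((x*b)+((z+6)*(z*6)))+((b+(a*4))+(10+(y*y))))*((((a*z)+13)+((8+9)+(z+6)))+5))
Step 4: at RLRL: (8+9) -> 17; overall: ((((x*b)+((z+6)*(z*6)))+((b+(a*4))+(10+(y*y))))*((((a*z)+13)+((8+9)+(z+6)))+5)) -> ((((x*b)+((z+6)*(z*6)))+((b+(a*4))+(10+(y*y))))*((((a*z)+13)+(17+(z+6)))+5))
Fixed point: ((((x*b)+((z+6)*(z*6)))+((b+(a*4))+(10+(y*y))))*((((a*z)+13)+(17+(z+6)))+5))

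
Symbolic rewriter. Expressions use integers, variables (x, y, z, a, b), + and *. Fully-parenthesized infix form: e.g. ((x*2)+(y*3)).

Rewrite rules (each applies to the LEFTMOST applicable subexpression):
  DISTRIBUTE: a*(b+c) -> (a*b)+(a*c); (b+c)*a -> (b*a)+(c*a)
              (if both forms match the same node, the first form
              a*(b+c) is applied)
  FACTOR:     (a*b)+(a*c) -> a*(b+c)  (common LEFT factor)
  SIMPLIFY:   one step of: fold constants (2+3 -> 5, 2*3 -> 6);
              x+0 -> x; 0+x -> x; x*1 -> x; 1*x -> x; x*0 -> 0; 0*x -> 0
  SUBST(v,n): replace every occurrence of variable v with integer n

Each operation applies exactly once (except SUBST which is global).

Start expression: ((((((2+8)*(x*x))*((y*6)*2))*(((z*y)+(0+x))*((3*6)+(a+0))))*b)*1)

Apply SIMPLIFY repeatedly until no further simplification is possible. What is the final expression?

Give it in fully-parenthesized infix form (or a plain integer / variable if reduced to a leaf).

Start: ((((((2+8)*(x*x))*((y*6)*2))*(((z*y)+(0+x))*((3*6)+(a+0))))*b)*1)
Step 1: at root: ((((((2+8)*(x*x))*((y*6)*2))*(((z*y)+(0+x))*((3*6)+(a+0))))*b)*1) -> (((((2+8)*(x*x))*((y*6)*2))*(((z*y)+(0+x))*((3*6)+(a+0))))*b); overall: ((((((2+8)*(x*x))*((y*6)*2))*(((z*y)+(0+x))*((3*6)+(a+0))))*b)*1) -> (((((2+8)*(x*x))*((y*6)*2))*(((z*y)+(0+x))*((3*6)+(a+0))))*b)
Step 2: at LLLL: (2+8) -> 10; overall: (((((2+8)*(x*x))*((y*6)*2))*(((z*y)+(0+x))*((3*6)+(a+0))))*b) -> ((((10*(x*x))*((y*6)*2))*(((z*y)+(0+x))*((3*6)+(a+0))))*b)
Step 3: at LRLR: (0+x) -> x; overall: ((((10*(x*x))*((y*6)*2))*(((z*y)+(0+x))*((3*6)+(a+0))))*b) -> ((((10*(x*x))*((y*6)*2))*(((z*y)+x)*((3*6)+(a+0))))*b)
Step 4: at LRRL: (3*6) -> 18; overall: ((((10*(x*x))*((y*6)*2))*(((z*y)+x)*((3*6)+(a+0))))*b) -> ((((10*(x*x))*((y*6)*2))*(((z*y)+x)*(18+(a+0))))*b)
Step 5: at LRRR: (a+0) -> a; overall: ((((10*(x*x))*((y*6)*2))*(((z*y)+x)*(18+(a+0))))*b) -> ((((10*(x*x))*((y*6)*2))*(((z*y)+x)*(18+a)))*b)
Fixed point: ((((10*(x*x))*((y*6)*2))*(((z*y)+x)*(18+a)))*b)

Answer: ((((10*(x*x))*((y*6)*2))*(((z*y)+x)*(18+a)))*b)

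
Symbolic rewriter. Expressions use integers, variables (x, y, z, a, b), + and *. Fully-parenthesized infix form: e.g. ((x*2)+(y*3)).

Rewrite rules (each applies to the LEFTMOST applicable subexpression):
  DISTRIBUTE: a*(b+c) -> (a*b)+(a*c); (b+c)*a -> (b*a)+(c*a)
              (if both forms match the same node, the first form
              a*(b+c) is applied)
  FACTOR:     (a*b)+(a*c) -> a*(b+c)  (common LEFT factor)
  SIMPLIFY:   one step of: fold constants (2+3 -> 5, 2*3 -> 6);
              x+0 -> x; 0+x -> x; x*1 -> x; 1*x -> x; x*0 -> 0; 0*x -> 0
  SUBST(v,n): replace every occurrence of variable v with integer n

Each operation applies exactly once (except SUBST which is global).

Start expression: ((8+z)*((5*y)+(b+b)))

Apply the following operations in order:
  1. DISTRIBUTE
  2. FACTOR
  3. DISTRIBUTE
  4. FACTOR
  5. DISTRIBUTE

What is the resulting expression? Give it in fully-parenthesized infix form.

Start: ((8+z)*((5*y)+(b+b)))
Apply DISTRIBUTE at root (target: ((8+z)*((5*y)+(b+b)))): ((8+z)*((5*y)+(b+b))) -> (((8+z)*(5*y))+((8+z)*(b+b)))
Apply FACTOR at root (target: (((8+z)*(5*y))+((8+z)*(b+b)))): (((8+z)*(5*y))+((8+z)*(b+b))) -> ((8+z)*((5*y)+(b+b)))
Apply DISTRIBUTE at root (target: ((8+z)*((5*y)+(b+b)))): ((8+z)*((5*y)+(b+b))) -> (((8+z)*(5*y))+((8+z)*(b+b)))
Apply FACTOR at root (target: (((8+z)*(5*y))+((8+z)*(b+b)))): (((8+z)*(5*y))+((8+z)*(b+b))) -> ((8+z)*((5*y)+(b+b)))
Apply DISTRIBUTE at root (target: ((8+z)*((5*y)+(b+b)))): ((8+z)*((5*y)+(b+b))) -> (((8+z)*(5*y))+((8+z)*(b+b)))

Answer: (((8+z)*(5*y))+((8+z)*(b+b)))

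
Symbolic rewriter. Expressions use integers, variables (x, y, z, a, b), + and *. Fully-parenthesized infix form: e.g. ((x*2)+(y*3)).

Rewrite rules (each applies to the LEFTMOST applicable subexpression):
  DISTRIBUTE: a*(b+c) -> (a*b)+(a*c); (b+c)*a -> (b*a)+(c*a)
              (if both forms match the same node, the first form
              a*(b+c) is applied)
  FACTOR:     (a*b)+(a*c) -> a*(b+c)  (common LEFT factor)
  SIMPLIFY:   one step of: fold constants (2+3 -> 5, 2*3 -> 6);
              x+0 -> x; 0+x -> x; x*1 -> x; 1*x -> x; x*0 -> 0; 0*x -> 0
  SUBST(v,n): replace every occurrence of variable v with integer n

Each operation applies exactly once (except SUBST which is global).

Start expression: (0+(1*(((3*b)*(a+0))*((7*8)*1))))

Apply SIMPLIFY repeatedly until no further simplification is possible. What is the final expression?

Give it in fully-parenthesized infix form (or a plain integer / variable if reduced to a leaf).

Answer: (((3*b)*a)*56)

Derivation:
Start: (0+(1*(((3*b)*(a+0))*((7*8)*1))))
Step 1: at root: (0+(1*(((3*b)*(a+0))*((7*8)*1)))) -> (1*(((3*b)*(a+0))*((7*8)*1))); overall: (0+(1*(((3*b)*(a+0))*((7*8)*1)))) -> (1*(((3*b)*(a+0))*((7*8)*1)))
Step 2: at root: (1*(((3*b)*(a+0))*((7*8)*1))) -> (((3*b)*(a+0))*((7*8)*1)); overall: (1*(((3*b)*(a+0))*((7*8)*1))) -> (((3*b)*(a+0))*((7*8)*1))
Step 3: at LR: (a+0) -> a; overall: (((3*b)*(a+0))*((7*8)*1)) -> (((3*b)*a)*((7*8)*1))
Step 4: at R: ((7*8)*1) -> (7*8); overall: (((3*b)*a)*((7*8)*1)) -> (((3*b)*a)*(7*8))
Step 5: at R: (7*8) -> 56; overall: (((3*b)*a)*(7*8)) -> (((3*b)*a)*56)
Fixed point: (((3*b)*a)*56)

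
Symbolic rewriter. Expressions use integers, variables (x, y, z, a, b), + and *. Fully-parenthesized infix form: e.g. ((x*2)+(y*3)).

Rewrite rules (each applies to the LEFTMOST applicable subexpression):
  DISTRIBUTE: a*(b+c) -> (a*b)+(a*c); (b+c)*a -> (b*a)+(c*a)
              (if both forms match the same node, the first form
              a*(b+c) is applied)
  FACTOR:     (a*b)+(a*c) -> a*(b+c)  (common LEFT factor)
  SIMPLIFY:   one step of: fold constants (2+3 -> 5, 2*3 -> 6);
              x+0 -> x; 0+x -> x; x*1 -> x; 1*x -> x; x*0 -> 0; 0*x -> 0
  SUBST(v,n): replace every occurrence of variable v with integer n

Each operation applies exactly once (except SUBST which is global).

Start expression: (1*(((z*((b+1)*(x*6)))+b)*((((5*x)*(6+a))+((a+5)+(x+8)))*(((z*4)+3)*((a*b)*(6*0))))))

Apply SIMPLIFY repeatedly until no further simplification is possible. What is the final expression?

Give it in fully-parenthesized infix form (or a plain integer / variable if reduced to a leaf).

Answer: 0

Derivation:
Start: (1*(((z*((b+1)*(x*6)))+b)*((((5*x)*(6+a))+((a+5)+(x+8)))*(((z*4)+3)*((a*b)*(6*0))))))
Step 1: at root: (1*(((z*((b+1)*(x*6)))+b)*((((5*x)*(6+a))+((a+5)+(x+8)))*(((z*4)+3)*((a*b)*(6*0)))))) -> (((z*((b+1)*(x*6)))+b)*((((5*x)*(6+a))+((a+5)+(x+8)))*(((z*4)+3)*((a*b)*(6*0))))); overall: (1*(((z*((b+1)*(x*6)))+b)*((((5*x)*(6+a))+((a+5)+(x+8)))*(((z*4)+3)*((a*b)*(6*0)))))) -> (((z*((b+1)*(x*6)))+b)*((((5*x)*(6+a))+((a+5)+(x+8)))*(((z*4)+3)*((a*b)*(6*0)))))
Step 2: at RRRR: (6*0) -> 0; overall: (((z*((b+1)*(x*6)))+b)*((((5*x)*(6+a))+((a+5)+(x+8)))*(((z*4)+3)*((a*b)*(6*0))))) -> (((z*((b+1)*(x*6)))+b)*((((5*x)*(6+a))+((a+5)+(x+8)))*(((z*4)+3)*((a*b)*0))))
Step 3: at RRR: ((a*b)*0) -> 0; overall: (((z*((b+1)*(x*6)))+b)*((((5*x)*(6+a))+((a+5)+(x+8)))*(((z*4)+3)*((a*b)*0)))) -> (((z*((b+1)*(x*6)))+b)*((((5*x)*(6+a))+((a+5)+(x+8)))*(((z*4)+3)*0)))
Step 4: at RR: (((z*4)+3)*0) -> 0; overall: (((z*((b+1)*(x*6)))+b)*((((5*x)*(6+a))+((a+5)+(x+8)))*(((z*4)+3)*0))) -> (((z*((b+1)*(x*6)))+b)*((((5*x)*(6+a))+((a+5)+(x+8)))*0))
Step 5: at R: ((((5*x)*(6+a))+((a+5)+(x+8)))*0) -> 0; overall: (((z*((b+1)*(x*6)))+b)*((((5*x)*(6+a))+((a+5)+(x+8)))*0)) -> (((z*((b+1)*(x*6)))+b)*0)
Step 6: at root: (((z*((b+1)*(x*6)))+b)*0) -> 0; overall: (((z*((b+1)*(x*6)))+b)*0) -> 0
Fixed point: 0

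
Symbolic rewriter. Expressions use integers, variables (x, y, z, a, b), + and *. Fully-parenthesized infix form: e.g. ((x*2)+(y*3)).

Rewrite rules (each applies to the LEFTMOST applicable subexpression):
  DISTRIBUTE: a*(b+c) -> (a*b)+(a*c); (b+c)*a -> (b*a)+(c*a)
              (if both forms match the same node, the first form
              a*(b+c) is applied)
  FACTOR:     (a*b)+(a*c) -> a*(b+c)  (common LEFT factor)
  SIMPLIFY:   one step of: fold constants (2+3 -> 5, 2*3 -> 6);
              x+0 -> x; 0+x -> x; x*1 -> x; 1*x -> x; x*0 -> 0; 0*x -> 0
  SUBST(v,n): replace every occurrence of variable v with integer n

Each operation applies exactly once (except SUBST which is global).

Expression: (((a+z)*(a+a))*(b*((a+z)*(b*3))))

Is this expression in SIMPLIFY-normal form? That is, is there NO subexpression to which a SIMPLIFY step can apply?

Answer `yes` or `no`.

Expression: (((a+z)*(a+a))*(b*((a+z)*(b*3))))
Scanning for simplifiable subexpressions (pre-order)...
  at root: (((a+z)*(a+a))*(b*((a+z)*(b*3)))) (not simplifiable)
  at L: ((a+z)*(a+a)) (not simplifiable)
  at LL: (a+z) (not simplifiable)
  at LR: (a+a) (not simplifiable)
  at R: (b*((a+z)*(b*3))) (not simplifiable)
  at RR: ((a+z)*(b*3)) (not simplifiable)
  at RRL: (a+z) (not simplifiable)
  at RRR: (b*3) (not simplifiable)
Result: no simplifiable subexpression found -> normal form.

Answer: yes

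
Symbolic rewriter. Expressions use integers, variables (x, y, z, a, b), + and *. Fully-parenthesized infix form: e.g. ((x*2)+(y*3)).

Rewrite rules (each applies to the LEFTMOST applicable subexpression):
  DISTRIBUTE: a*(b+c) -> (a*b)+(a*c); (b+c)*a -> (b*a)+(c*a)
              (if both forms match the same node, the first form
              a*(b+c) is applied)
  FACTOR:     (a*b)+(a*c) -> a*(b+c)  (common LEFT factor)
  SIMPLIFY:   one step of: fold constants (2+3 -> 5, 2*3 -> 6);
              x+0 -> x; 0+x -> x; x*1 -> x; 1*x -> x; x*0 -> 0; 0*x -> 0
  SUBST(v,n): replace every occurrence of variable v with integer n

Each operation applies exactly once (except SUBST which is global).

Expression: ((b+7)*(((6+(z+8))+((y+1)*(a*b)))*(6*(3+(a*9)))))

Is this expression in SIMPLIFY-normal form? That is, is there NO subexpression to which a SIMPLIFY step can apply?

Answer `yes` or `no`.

Expression: ((b+7)*(((6+(z+8))+((y+1)*(a*b)))*(6*(3+(a*9)))))
Scanning for simplifiable subexpressions (pre-order)...
  at root: ((b+7)*(((6+(z+8))+((y+1)*(a*b)))*(6*(3+(a*9))))) (not simplifiable)
  at L: (b+7) (not simplifiable)
  at R: (((6+(z+8))+((y+1)*(a*b)))*(6*(3+(a*9)))) (not simplifiable)
  at RL: ((6+(z+8))+((y+1)*(a*b))) (not simplifiable)
  at RLL: (6+(z+8)) (not simplifiable)
  at RLLR: (z+8) (not simplifiable)
  at RLR: ((y+1)*(a*b)) (not simplifiable)
  at RLRL: (y+1) (not simplifiable)
  at RLRR: (a*b) (not simplifiable)
  at RR: (6*(3+(a*9))) (not simplifiable)
  at RRR: (3+(a*9)) (not simplifiable)
  at RRRR: (a*9) (not simplifiable)
Result: no simplifiable subexpression found -> normal form.

Answer: yes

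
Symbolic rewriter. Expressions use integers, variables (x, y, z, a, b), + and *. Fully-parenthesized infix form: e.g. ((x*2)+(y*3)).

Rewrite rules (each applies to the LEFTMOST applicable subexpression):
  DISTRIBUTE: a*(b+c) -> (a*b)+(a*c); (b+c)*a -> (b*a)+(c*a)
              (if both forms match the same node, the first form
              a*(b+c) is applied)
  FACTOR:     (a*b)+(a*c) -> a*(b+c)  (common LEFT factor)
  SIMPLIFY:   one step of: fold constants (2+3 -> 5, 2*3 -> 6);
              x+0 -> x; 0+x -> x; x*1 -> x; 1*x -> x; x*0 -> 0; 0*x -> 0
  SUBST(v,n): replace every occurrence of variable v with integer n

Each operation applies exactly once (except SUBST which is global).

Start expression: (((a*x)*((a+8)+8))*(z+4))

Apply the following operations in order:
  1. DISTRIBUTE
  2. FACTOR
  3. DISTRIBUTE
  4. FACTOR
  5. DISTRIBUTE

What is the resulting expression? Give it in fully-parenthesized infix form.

Answer: ((((a*x)*((a+8)+8))*z)+(((a*x)*((a+8)+8))*4))

Derivation:
Start: (((a*x)*((a+8)+8))*(z+4))
Apply DISTRIBUTE at root (target: (((a*x)*((a+8)+8))*(z+4))): (((a*x)*((a+8)+8))*(z+4)) -> ((((a*x)*((a+8)+8))*z)+(((a*x)*((a+8)+8))*4))
Apply FACTOR at root (target: ((((a*x)*((a+8)+8))*z)+(((a*x)*((a+8)+8))*4))): ((((a*x)*((a+8)+8))*z)+(((a*x)*((a+8)+8))*4)) -> (((a*x)*((a+8)+8))*(z+4))
Apply DISTRIBUTE at root (target: (((a*x)*((a+8)+8))*(z+4))): (((a*x)*((a+8)+8))*(z+4)) -> ((((a*x)*((a+8)+8))*z)+(((a*x)*((a+8)+8))*4))
Apply FACTOR at root (target: ((((a*x)*((a+8)+8))*z)+(((a*x)*((a+8)+8))*4))): ((((a*x)*((a+8)+8))*z)+(((a*x)*((a+8)+8))*4)) -> (((a*x)*((a+8)+8))*(z+4))
Apply DISTRIBUTE at root (target: (((a*x)*((a+8)+8))*(z+4))): (((a*x)*((a+8)+8))*(z+4)) -> ((((a*x)*((a+8)+8))*z)+(((a*x)*((a+8)+8))*4))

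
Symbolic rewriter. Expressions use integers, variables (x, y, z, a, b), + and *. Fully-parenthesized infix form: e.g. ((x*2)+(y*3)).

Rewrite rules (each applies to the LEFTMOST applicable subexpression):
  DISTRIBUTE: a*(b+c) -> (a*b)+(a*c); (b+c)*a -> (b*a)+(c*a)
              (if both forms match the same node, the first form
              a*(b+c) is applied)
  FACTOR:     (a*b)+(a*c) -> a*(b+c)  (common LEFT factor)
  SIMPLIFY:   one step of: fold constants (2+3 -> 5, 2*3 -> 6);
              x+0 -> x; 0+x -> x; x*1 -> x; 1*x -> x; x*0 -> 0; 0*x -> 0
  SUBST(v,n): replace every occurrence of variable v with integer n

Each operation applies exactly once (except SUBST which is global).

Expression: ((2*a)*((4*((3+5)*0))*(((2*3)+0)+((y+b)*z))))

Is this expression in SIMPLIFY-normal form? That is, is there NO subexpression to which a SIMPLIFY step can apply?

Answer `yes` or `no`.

Answer: no

Derivation:
Expression: ((2*a)*((4*((3+5)*0))*(((2*3)+0)+((y+b)*z))))
Scanning for simplifiable subexpressions (pre-order)...
  at root: ((2*a)*((4*((3+5)*0))*(((2*3)+0)+((y+b)*z)))) (not simplifiable)
  at L: (2*a) (not simplifiable)
  at R: ((4*((3+5)*0))*(((2*3)+0)+((y+b)*z))) (not simplifiable)
  at RL: (4*((3+5)*0)) (not simplifiable)
  at RLR: ((3+5)*0) (SIMPLIFIABLE)
  at RLRL: (3+5) (SIMPLIFIABLE)
  at RR: (((2*3)+0)+((y+b)*z)) (not simplifiable)
  at RRL: ((2*3)+0) (SIMPLIFIABLE)
  at RRLL: (2*3) (SIMPLIFIABLE)
  at RRR: ((y+b)*z) (not simplifiable)
  at RRRL: (y+b) (not simplifiable)
Found simplifiable subexpr at path RLR: ((3+5)*0)
One SIMPLIFY step would give: ((2*a)*((4*0)*(((2*3)+0)+((y+b)*z))))
-> NOT in normal form.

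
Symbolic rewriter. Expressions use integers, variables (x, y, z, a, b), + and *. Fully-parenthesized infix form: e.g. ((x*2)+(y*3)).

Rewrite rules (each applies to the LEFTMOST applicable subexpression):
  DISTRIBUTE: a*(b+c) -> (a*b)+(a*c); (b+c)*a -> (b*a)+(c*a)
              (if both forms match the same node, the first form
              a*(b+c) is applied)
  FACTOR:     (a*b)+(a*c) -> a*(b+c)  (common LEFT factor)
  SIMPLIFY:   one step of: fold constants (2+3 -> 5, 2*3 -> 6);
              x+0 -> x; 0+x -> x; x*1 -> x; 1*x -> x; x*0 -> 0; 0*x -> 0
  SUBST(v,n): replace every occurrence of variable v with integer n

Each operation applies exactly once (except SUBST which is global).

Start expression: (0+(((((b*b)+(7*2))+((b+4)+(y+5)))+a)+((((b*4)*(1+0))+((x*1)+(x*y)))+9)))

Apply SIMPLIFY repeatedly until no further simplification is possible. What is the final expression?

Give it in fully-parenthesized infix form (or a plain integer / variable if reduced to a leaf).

Start: (0+(((((b*b)+(7*2))+((b+4)+(y+5)))+a)+((((b*4)*(1+0))+((x*1)+(x*y)))+9)))
Step 1: at root: (0+(((((b*b)+(7*2))+((b+4)+(y+5)))+a)+((((b*4)*(1+0))+((x*1)+(x*y)))+9))) -> (((((b*b)+(7*2))+((b+4)+(y+5)))+a)+((((b*4)*(1+0))+((x*1)+(x*y)))+9)); overall: (0+(((((b*b)+(7*2))+((b+4)+(y+5)))+a)+((((b*4)*(1+0))+((x*1)+(x*y)))+9))) -> (((((b*b)+(7*2))+((b+4)+(y+5)))+a)+((((b*4)*(1+0))+((x*1)+(x*y)))+9))
Step 2: at LLLR: (7*2) -> 14; overall: (((((b*b)+(7*2))+((b+4)+(y+5)))+a)+((((b*4)*(1+0))+((x*1)+(x*y)))+9)) -> (((((b*b)+14)+((b+4)+(y+5)))+a)+((((b*4)*(1+0))+((x*1)+(x*y)))+9))
Step 3: at RLLR: (1+0) -> 1; overall: (((((b*b)+14)+((b+4)+(y+5)))+a)+((((b*4)*(1+0))+((x*1)+(x*y)))+9)) -> (((((b*b)+14)+((b+4)+(y+5)))+a)+((((b*4)*1)+((x*1)+(x*y)))+9))
Step 4: at RLL: ((b*4)*1) -> (b*4); overall: (((((b*b)+14)+((b+4)+(y+5)))+a)+((((b*4)*1)+((x*1)+(x*y)))+9)) -> (((((b*b)+14)+((b+4)+(y+5)))+a)+(((b*4)+((x*1)+(x*y)))+9))
Step 5: at RLRL: (x*1) -> x; overall: (((((b*b)+14)+((b+4)+(y+5)))+a)+(((b*4)+((x*1)+(x*y)))+9)) -> (((((b*b)+14)+((b+4)+(y+5)))+a)+(((b*4)+(x+(x*y)))+9))
Fixed point: (((((b*b)+14)+((b+4)+(y+5)))+a)+(((b*4)+(x+(x*y)))+9))

Answer: (((((b*b)+14)+((b+4)+(y+5)))+a)+(((b*4)+(x+(x*y)))+9))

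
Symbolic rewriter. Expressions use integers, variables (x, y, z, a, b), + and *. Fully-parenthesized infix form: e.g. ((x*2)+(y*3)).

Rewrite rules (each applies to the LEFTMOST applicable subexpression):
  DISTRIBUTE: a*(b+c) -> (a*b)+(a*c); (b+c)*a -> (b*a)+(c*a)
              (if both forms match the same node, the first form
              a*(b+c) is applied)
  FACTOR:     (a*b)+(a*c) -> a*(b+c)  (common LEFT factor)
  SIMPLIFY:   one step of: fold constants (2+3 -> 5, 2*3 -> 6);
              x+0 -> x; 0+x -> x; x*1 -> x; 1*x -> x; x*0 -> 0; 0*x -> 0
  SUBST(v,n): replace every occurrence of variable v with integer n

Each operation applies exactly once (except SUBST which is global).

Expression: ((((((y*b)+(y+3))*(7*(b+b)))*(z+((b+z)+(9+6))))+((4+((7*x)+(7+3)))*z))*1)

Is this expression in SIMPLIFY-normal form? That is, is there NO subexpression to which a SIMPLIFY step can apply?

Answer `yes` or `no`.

Expression: ((((((y*b)+(y+3))*(7*(b+b)))*(z+((b+z)+(9+6))))+((4+((7*x)+(7+3)))*z))*1)
Scanning for simplifiable subexpressions (pre-order)...
  at root: ((((((y*b)+(y+3))*(7*(b+b)))*(z+((b+z)+(9+6))))+((4+((7*x)+(7+3)))*z))*1) (SIMPLIFIABLE)
  at L: (((((y*b)+(y+3))*(7*(b+b)))*(z+((b+z)+(9+6))))+((4+((7*x)+(7+3)))*z)) (not simplifiable)
  at LL: ((((y*b)+(y+3))*(7*(b+b)))*(z+((b+z)+(9+6)))) (not simplifiable)
  at LLL: (((y*b)+(y+3))*(7*(b+b))) (not simplifiable)
  at LLLL: ((y*b)+(y+3)) (not simplifiable)
  at LLLLL: (y*b) (not simplifiable)
  at LLLLR: (y+3) (not simplifiable)
  at LLLR: (7*(b+b)) (not simplifiable)
  at LLLRR: (b+b) (not simplifiable)
  at LLR: (z+((b+z)+(9+6))) (not simplifiable)
  at LLRR: ((b+z)+(9+6)) (not simplifiable)
  at LLRRL: (b+z) (not simplifiable)
  at LLRRR: (9+6) (SIMPLIFIABLE)
  at LR: ((4+((7*x)+(7+3)))*z) (not simplifiable)
  at LRL: (4+((7*x)+(7+3))) (not simplifiable)
  at LRLR: ((7*x)+(7+3)) (not simplifiable)
  at LRLRL: (7*x) (not simplifiable)
  at LRLRR: (7+3) (SIMPLIFIABLE)
Found simplifiable subexpr at path root: ((((((y*b)+(y+3))*(7*(b+b)))*(z+((b+z)+(9+6))))+((4+((7*x)+(7+3)))*z))*1)
One SIMPLIFY step would give: (((((y*b)+(y+3))*(7*(b+b)))*(z+((b+z)+(9+6))))+((4+((7*x)+(7+3)))*z))
-> NOT in normal form.

Answer: no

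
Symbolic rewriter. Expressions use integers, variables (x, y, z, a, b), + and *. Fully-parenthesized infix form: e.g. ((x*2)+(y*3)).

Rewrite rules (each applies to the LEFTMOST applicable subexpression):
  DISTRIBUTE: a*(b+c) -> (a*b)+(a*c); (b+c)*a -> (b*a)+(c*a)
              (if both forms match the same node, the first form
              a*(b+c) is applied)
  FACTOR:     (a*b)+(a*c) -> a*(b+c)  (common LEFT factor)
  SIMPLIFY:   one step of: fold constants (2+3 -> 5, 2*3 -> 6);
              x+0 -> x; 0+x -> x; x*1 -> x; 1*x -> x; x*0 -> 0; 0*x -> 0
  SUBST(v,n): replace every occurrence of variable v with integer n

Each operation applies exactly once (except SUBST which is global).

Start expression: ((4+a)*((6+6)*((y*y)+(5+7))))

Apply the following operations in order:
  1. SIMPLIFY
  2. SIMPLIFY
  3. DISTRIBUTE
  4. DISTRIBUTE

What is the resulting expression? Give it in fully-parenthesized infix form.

Answer: ((4*((12*(y*y))+(12*12)))+(a*(12*((y*y)+12))))

Derivation:
Start: ((4+a)*((6+6)*((y*y)+(5+7))))
Apply SIMPLIFY at RL (target: (6+6)): ((4+a)*((6+6)*((y*y)+(5+7)))) -> ((4+a)*(12*((y*y)+(5+7))))
Apply SIMPLIFY at RRR (target: (5+7)): ((4+a)*(12*((y*y)+(5+7)))) -> ((4+a)*(12*((y*y)+12)))
Apply DISTRIBUTE at root (target: ((4+a)*(12*((y*y)+12)))): ((4+a)*(12*((y*y)+12))) -> ((4*(12*((y*y)+12)))+(a*(12*((y*y)+12))))
Apply DISTRIBUTE at LR (target: (12*((y*y)+12))): ((4*(12*((y*y)+12)))+(a*(12*((y*y)+12)))) -> ((4*((12*(y*y))+(12*12)))+(a*(12*((y*y)+12))))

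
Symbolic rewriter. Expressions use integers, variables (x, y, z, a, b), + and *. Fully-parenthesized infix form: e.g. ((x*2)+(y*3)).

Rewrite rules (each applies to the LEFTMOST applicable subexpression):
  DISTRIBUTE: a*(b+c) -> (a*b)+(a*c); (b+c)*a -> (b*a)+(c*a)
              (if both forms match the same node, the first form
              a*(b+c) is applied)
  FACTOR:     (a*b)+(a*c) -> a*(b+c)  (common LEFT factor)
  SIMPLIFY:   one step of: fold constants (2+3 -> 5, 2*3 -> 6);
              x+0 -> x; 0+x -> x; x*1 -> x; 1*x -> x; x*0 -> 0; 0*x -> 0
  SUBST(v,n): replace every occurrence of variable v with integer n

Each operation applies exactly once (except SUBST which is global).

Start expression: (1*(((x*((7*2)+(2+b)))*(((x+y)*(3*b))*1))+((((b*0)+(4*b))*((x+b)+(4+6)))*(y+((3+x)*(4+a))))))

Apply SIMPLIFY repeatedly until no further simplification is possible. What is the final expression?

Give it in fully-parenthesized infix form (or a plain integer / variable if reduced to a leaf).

Answer: (((x*(14+(2+b)))*((x+y)*(3*b)))+(((4*b)*((x+b)+10))*(y+((3+x)*(4+a)))))

Derivation:
Start: (1*(((x*((7*2)+(2+b)))*(((x+y)*(3*b))*1))+((((b*0)+(4*b))*((x+b)+(4+6)))*(y+((3+x)*(4+a))))))
Step 1: at root: (1*(((x*((7*2)+(2+b)))*(((x+y)*(3*b))*1))+((((b*0)+(4*b))*((x+b)+(4+6)))*(y+((3+x)*(4+a)))))) -> (((x*((7*2)+(2+b)))*(((x+y)*(3*b))*1))+((((b*0)+(4*b))*((x+b)+(4+6)))*(y+((3+x)*(4+a))))); overall: (1*(((x*((7*2)+(2+b)))*(((x+y)*(3*b))*1))+((((b*0)+(4*b))*((x+b)+(4+6)))*(y+((3+x)*(4+a)))))) -> (((x*((7*2)+(2+b)))*(((x+y)*(3*b))*1))+((((b*0)+(4*b))*((x+b)+(4+6)))*(y+((3+x)*(4+a)))))
Step 2: at LLRL: (7*2) -> 14; overall: (((x*((7*2)+(2+b)))*(((x+y)*(3*b))*1))+((((b*0)+(4*b))*((x+b)+(4+6)))*(y+((3+x)*(4+a))))) -> (((x*(14+(2+b)))*(((x+y)*(3*b))*1))+((((b*0)+(4*b))*((x+b)+(4+6)))*(y+((3+x)*(4+a)))))
Step 3: at LR: (((x+y)*(3*b))*1) -> ((x+y)*(3*b)); overall: (((x*(14+(2+b)))*(((x+y)*(3*b))*1))+((((b*0)+(4*b))*((x+b)+(4+6)))*(y+((3+x)*(4+a))))) -> (((x*(14+(2+b)))*((x+y)*(3*b)))+((((b*0)+(4*b))*((x+b)+(4+6)))*(y+((3+x)*(4+a)))))
Step 4: at RLLL: (b*0) -> 0; overall: (((x*(14+(2+b)))*((x+y)*(3*b)))+((((b*0)+(4*b))*((x+b)+(4+6)))*(y+((3+x)*(4+a))))) -> (((x*(14+(2+b)))*((x+y)*(3*b)))+(((0+(4*b))*((x+b)+(4+6)))*(y+((3+x)*(4+a)))))
Step 5: at RLL: (0+(4*b)) -> (4*b); overall: (((x*(14+(2+b)))*((x+y)*(3*b)))+(((0+(4*b))*((x+b)+(4+6)))*(y+((3+x)*(4+a))))) -> (((x*(14+(2+b)))*((x+y)*(3*b)))+(((4*b)*((x+b)+(4+6)))*(y+((3+x)*(4+a)))))
Step 6: at RLRR: (4+6) -> 10; overall: (((x*(14+(2+b)))*((x+y)*(3*b)))+(((4*b)*((x+b)+(4+6)))*(y+((3+x)*(4+a))))) -> (((x*(14+(2+b)))*((x+y)*(3*b)))+(((4*b)*((x+b)+10))*(y+((3+x)*(4+a)))))
Fixed point: (((x*(14+(2+b)))*((x+y)*(3*b)))+(((4*b)*((x+b)+10))*(y+((3+x)*(4+a)))))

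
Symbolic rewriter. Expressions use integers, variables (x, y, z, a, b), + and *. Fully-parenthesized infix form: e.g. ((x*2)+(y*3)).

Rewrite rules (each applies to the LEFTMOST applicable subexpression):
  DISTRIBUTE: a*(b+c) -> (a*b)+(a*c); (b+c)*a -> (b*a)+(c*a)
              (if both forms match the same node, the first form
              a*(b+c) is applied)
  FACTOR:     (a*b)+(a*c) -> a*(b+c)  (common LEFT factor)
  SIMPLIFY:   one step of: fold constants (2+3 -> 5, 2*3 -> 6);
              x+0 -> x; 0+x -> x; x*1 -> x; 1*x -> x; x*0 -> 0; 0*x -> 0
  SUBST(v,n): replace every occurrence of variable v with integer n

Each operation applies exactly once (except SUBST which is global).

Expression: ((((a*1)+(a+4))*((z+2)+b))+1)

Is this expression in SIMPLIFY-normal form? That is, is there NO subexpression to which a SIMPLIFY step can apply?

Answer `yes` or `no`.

Expression: ((((a*1)+(a+4))*((z+2)+b))+1)
Scanning for simplifiable subexpressions (pre-order)...
  at root: ((((a*1)+(a+4))*((z+2)+b))+1) (not simplifiable)
  at L: (((a*1)+(a+4))*((z+2)+b)) (not simplifiable)
  at LL: ((a*1)+(a+4)) (not simplifiable)
  at LLL: (a*1) (SIMPLIFIABLE)
  at LLR: (a+4) (not simplifiable)
  at LR: ((z+2)+b) (not simplifiable)
  at LRL: (z+2) (not simplifiable)
Found simplifiable subexpr at path LLL: (a*1)
One SIMPLIFY step would give: (((a+(a+4))*((z+2)+b))+1)
-> NOT in normal form.

Answer: no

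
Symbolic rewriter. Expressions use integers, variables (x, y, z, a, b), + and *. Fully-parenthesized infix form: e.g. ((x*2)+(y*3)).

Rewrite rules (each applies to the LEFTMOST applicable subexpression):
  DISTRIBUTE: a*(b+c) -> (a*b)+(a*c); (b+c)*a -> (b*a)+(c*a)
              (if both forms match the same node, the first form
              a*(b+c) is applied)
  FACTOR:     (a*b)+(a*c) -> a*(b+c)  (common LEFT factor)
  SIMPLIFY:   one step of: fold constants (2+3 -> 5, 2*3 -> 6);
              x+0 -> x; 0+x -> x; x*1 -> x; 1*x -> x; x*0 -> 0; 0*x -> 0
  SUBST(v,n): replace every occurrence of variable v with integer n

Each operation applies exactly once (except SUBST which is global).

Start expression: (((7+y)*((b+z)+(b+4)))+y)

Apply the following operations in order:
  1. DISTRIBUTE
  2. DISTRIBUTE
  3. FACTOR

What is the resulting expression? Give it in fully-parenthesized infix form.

Start: (((7+y)*((b+z)+(b+4)))+y)
Apply DISTRIBUTE at L (target: ((7+y)*((b+z)+(b+4)))): (((7+y)*((b+z)+(b+4)))+y) -> ((((7+y)*(b+z))+((7+y)*(b+4)))+y)
Apply DISTRIBUTE at LL (target: ((7+y)*(b+z))): ((((7+y)*(b+z))+((7+y)*(b+4)))+y) -> (((((7+y)*b)+((7+y)*z))+((7+y)*(b+4)))+y)
Apply FACTOR at LL (target: (((7+y)*b)+((7+y)*z))): (((((7+y)*b)+((7+y)*z))+((7+y)*(b+4)))+y) -> ((((7+y)*(b+z))+((7+y)*(b+4)))+y)

Answer: ((((7+y)*(b+z))+((7+y)*(b+4)))+y)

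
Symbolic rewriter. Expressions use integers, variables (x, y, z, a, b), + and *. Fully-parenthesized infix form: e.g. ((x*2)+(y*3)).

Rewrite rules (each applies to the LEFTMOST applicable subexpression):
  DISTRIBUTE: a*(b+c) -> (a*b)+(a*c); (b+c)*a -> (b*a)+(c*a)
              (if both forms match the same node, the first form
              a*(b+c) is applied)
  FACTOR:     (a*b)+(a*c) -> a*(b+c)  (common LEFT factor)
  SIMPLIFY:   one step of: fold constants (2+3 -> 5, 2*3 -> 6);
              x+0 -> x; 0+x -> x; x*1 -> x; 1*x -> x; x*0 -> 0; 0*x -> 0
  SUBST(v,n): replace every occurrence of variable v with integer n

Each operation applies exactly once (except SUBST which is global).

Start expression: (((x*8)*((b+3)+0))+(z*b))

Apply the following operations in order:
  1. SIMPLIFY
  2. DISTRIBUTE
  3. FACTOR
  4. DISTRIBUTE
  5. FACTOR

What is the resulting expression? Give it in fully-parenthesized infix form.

Answer: (((x*8)*(b+3))+(z*b))

Derivation:
Start: (((x*8)*((b+3)+0))+(z*b))
Apply SIMPLIFY at LR (target: ((b+3)+0)): (((x*8)*((b+3)+0))+(z*b)) -> (((x*8)*(b+3))+(z*b))
Apply DISTRIBUTE at L (target: ((x*8)*(b+3))): (((x*8)*(b+3))+(z*b)) -> ((((x*8)*b)+((x*8)*3))+(z*b))
Apply FACTOR at L (target: (((x*8)*b)+((x*8)*3))): ((((x*8)*b)+((x*8)*3))+(z*b)) -> (((x*8)*(b+3))+(z*b))
Apply DISTRIBUTE at L (target: ((x*8)*(b+3))): (((x*8)*(b+3))+(z*b)) -> ((((x*8)*b)+((x*8)*3))+(z*b))
Apply FACTOR at L (target: (((x*8)*b)+((x*8)*3))): ((((x*8)*b)+((x*8)*3))+(z*b)) -> (((x*8)*(b+3))+(z*b))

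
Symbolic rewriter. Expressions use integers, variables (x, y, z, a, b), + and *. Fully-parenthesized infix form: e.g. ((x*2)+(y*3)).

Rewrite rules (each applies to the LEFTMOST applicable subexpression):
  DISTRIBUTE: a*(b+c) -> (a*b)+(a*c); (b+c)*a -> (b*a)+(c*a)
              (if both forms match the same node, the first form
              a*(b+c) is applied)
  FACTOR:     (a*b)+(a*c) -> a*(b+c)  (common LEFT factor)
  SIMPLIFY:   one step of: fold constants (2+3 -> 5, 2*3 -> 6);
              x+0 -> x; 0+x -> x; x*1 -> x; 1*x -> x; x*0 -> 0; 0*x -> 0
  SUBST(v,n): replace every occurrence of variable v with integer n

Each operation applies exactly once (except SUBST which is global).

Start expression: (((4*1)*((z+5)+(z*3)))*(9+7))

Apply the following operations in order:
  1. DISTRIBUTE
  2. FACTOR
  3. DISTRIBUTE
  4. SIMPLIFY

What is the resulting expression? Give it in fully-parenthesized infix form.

Start: (((4*1)*((z+5)+(z*3)))*(9+7))
Apply DISTRIBUTE at root (target: (((4*1)*((z+5)+(z*3)))*(9+7))): (((4*1)*((z+5)+(z*3)))*(9+7)) -> ((((4*1)*((z+5)+(z*3)))*9)+(((4*1)*((z+5)+(z*3)))*7))
Apply FACTOR at root (target: ((((4*1)*((z+5)+(z*3)))*9)+(((4*1)*((z+5)+(z*3)))*7))): ((((4*1)*((z+5)+(z*3)))*9)+(((4*1)*((z+5)+(z*3)))*7)) -> (((4*1)*((z+5)+(z*3)))*(9+7))
Apply DISTRIBUTE at root (target: (((4*1)*((z+5)+(z*3)))*(9+7))): (((4*1)*((z+5)+(z*3)))*(9+7)) -> ((((4*1)*((z+5)+(z*3)))*9)+(((4*1)*((z+5)+(z*3)))*7))
Apply SIMPLIFY at LLL (target: (4*1)): ((((4*1)*((z+5)+(z*3)))*9)+(((4*1)*((z+5)+(z*3)))*7)) -> (((4*((z+5)+(z*3)))*9)+(((4*1)*((z+5)+(z*3)))*7))

Answer: (((4*((z+5)+(z*3)))*9)+(((4*1)*((z+5)+(z*3)))*7))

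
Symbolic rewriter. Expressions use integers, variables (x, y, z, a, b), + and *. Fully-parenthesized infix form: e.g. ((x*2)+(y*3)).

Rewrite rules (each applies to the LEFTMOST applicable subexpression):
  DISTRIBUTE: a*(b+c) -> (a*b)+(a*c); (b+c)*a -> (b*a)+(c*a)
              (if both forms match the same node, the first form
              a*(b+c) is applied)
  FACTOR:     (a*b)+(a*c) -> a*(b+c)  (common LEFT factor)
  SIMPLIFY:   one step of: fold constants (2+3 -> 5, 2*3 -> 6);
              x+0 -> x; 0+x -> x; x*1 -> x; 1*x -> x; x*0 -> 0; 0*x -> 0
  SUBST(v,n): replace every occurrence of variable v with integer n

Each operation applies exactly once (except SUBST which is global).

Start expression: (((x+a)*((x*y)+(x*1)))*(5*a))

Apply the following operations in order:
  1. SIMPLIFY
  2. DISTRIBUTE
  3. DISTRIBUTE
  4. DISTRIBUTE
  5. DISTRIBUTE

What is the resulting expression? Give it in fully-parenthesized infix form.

Start: (((x+a)*((x*y)+(x*1)))*(5*a))
Apply SIMPLIFY at LRR (target: (x*1)): (((x+a)*((x*y)+(x*1)))*(5*a)) -> (((x+a)*((x*y)+x))*(5*a))
Apply DISTRIBUTE at L (target: ((x+a)*((x*y)+x))): (((x+a)*((x*y)+x))*(5*a)) -> ((((x+a)*(x*y))+((x+a)*x))*(5*a))
Apply DISTRIBUTE at root (target: ((((x+a)*(x*y))+((x+a)*x))*(5*a))): ((((x+a)*(x*y))+((x+a)*x))*(5*a)) -> ((((x+a)*(x*y))*(5*a))+(((x+a)*x)*(5*a)))
Apply DISTRIBUTE at LL (target: ((x+a)*(x*y))): ((((x+a)*(x*y))*(5*a))+(((x+a)*x)*(5*a))) -> ((((x*(x*y))+(a*(x*y)))*(5*a))+(((x+a)*x)*(5*a)))
Apply DISTRIBUTE at L (target: (((x*(x*y))+(a*(x*y)))*(5*a))): ((((x*(x*y))+(a*(x*y)))*(5*a))+(((x+a)*x)*(5*a))) -> ((((x*(x*y))*(5*a))+((a*(x*y))*(5*a)))+(((x+a)*x)*(5*a)))

Answer: ((((x*(x*y))*(5*a))+((a*(x*y))*(5*a)))+(((x+a)*x)*(5*a)))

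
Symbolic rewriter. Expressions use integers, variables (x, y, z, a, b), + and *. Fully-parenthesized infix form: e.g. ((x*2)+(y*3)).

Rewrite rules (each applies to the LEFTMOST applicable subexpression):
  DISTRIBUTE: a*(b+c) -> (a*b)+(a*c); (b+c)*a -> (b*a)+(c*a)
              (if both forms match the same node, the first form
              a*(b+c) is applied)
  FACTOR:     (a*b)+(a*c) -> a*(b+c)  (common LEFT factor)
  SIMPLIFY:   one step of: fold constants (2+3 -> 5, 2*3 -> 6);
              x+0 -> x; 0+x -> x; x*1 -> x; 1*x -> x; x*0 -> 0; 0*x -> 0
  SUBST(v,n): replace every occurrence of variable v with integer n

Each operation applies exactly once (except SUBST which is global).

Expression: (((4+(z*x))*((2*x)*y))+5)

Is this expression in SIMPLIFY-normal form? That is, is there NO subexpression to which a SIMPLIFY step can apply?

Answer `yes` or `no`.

Expression: (((4+(z*x))*((2*x)*y))+5)
Scanning for simplifiable subexpressions (pre-order)...
  at root: (((4+(z*x))*((2*x)*y))+5) (not simplifiable)
  at L: ((4+(z*x))*((2*x)*y)) (not simplifiable)
  at LL: (4+(z*x)) (not simplifiable)
  at LLR: (z*x) (not simplifiable)
  at LR: ((2*x)*y) (not simplifiable)
  at LRL: (2*x) (not simplifiable)
Result: no simplifiable subexpression found -> normal form.

Answer: yes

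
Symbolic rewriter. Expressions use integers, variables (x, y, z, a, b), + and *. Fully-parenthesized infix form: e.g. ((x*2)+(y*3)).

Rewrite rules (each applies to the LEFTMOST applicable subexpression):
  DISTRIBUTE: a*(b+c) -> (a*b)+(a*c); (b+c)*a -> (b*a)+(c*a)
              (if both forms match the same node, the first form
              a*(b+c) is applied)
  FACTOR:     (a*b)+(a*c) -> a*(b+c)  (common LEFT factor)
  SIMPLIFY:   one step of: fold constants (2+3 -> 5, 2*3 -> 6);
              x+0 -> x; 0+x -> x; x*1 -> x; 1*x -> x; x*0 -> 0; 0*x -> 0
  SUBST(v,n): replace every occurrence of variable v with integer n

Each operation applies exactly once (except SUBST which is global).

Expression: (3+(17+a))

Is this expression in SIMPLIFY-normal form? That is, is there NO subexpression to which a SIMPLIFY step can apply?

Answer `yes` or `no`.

Expression: (3+(17+a))
Scanning for simplifiable subexpressions (pre-order)...
  at root: (3+(17+a)) (not simplifiable)
  at R: (17+a) (not simplifiable)
Result: no simplifiable subexpression found -> normal form.

Answer: yes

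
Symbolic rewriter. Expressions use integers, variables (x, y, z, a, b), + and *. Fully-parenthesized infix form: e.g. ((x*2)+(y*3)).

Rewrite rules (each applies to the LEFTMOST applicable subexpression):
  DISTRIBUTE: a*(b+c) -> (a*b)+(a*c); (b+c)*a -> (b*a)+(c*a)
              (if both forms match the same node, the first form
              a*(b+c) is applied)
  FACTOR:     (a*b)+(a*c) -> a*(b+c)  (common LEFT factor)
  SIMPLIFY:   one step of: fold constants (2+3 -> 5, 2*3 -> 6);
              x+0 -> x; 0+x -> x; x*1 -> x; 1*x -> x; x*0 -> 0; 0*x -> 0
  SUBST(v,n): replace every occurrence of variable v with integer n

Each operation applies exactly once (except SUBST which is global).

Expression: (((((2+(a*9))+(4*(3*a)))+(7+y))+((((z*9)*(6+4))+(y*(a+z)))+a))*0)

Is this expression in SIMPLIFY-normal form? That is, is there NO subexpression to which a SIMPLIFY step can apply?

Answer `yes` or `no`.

Expression: (((((2+(a*9))+(4*(3*a)))+(7+y))+((((z*9)*(6+4))+(y*(a+z)))+a))*0)
Scanning for simplifiable subexpressions (pre-order)...
  at root: (((((2+(a*9))+(4*(3*a)))+(7+y))+((((z*9)*(6+4))+(y*(a+z)))+a))*0) (SIMPLIFIABLE)
  at L: ((((2+(a*9))+(4*(3*a)))+(7+y))+((((z*9)*(6+4))+(y*(a+z)))+a)) (not simplifiable)
  at LL: (((2+(a*9))+(4*(3*a)))+(7+y)) (not simplifiable)
  at LLL: ((2+(a*9))+(4*(3*a))) (not simplifiable)
  at LLLL: (2+(a*9)) (not simplifiable)
  at LLLLR: (a*9) (not simplifiable)
  at LLLR: (4*(3*a)) (not simplifiable)
  at LLLRR: (3*a) (not simplifiable)
  at LLR: (7+y) (not simplifiable)
  at LR: ((((z*9)*(6+4))+(y*(a+z)))+a) (not simplifiable)
  at LRL: (((z*9)*(6+4))+(y*(a+z))) (not simplifiable)
  at LRLL: ((z*9)*(6+4)) (not simplifiable)
  at LRLLL: (z*9) (not simplifiable)
  at LRLLR: (6+4) (SIMPLIFIABLE)
  at LRLR: (y*(a+z)) (not simplifiable)
  at LRLRR: (a+z) (not simplifiable)
Found simplifiable subexpr at path root: (((((2+(a*9))+(4*(3*a)))+(7+y))+((((z*9)*(6+4))+(y*(a+z)))+a))*0)
One SIMPLIFY step would give: 0
-> NOT in normal form.

Answer: no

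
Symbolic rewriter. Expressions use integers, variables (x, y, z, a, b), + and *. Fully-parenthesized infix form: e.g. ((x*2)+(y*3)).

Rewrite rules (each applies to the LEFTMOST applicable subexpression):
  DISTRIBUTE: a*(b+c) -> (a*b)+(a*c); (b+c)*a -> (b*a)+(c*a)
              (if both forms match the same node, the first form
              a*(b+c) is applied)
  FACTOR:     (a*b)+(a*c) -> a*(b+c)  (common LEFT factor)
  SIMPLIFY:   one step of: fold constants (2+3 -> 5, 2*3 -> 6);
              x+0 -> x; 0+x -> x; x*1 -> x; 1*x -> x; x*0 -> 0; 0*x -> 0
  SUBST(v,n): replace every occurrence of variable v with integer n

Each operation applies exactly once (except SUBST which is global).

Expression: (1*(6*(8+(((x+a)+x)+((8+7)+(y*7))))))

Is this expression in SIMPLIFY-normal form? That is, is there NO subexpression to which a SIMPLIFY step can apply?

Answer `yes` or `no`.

Answer: no

Derivation:
Expression: (1*(6*(8+(((x+a)+x)+((8+7)+(y*7))))))
Scanning for simplifiable subexpressions (pre-order)...
  at root: (1*(6*(8+(((x+a)+x)+((8+7)+(y*7)))))) (SIMPLIFIABLE)
  at R: (6*(8+(((x+a)+x)+((8+7)+(y*7))))) (not simplifiable)
  at RR: (8+(((x+a)+x)+((8+7)+(y*7)))) (not simplifiable)
  at RRR: (((x+a)+x)+((8+7)+(y*7))) (not simplifiable)
  at RRRL: ((x+a)+x) (not simplifiable)
  at RRRLL: (x+a) (not simplifiable)
  at RRRR: ((8+7)+(y*7)) (not simplifiable)
  at RRRRL: (8+7) (SIMPLIFIABLE)
  at RRRRR: (y*7) (not simplifiable)
Found simplifiable subexpr at path root: (1*(6*(8+(((x+a)+x)+((8+7)+(y*7))))))
One SIMPLIFY step would give: (6*(8+(((x+a)+x)+((8+7)+(y*7)))))
-> NOT in normal form.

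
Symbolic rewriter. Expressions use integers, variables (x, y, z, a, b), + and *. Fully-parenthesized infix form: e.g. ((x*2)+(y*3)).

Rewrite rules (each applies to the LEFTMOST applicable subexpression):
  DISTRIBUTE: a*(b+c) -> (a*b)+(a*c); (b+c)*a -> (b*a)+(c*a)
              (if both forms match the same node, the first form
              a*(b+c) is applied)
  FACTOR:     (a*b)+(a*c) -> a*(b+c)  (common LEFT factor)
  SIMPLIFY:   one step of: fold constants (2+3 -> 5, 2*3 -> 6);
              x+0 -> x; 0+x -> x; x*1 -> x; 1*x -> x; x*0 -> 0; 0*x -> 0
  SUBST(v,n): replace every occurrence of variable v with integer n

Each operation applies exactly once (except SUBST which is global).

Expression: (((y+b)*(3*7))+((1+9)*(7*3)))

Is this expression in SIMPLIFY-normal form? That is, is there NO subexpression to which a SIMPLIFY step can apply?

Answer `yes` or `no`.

Expression: (((y+b)*(3*7))+((1+9)*(7*3)))
Scanning for simplifiable subexpressions (pre-order)...
  at root: (((y+b)*(3*7))+((1+9)*(7*3))) (not simplifiable)
  at L: ((y+b)*(3*7)) (not simplifiable)
  at LL: (y+b) (not simplifiable)
  at LR: (3*7) (SIMPLIFIABLE)
  at R: ((1+9)*(7*3)) (not simplifiable)
  at RL: (1+9) (SIMPLIFIABLE)
  at RR: (7*3) (SIMPLIFIABLE)
Found simplifiable subexpr at path LR: (3*7)
One SIMPLIFY step would give: (((y+b)*21)+((1+9)*(7*3)))
-> NOT in normal form.

Answer: no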